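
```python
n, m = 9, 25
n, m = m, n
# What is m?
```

Trace:
`n, m = 9, 25` → n = 9; m = 25
`n, m = m, n` → n = 25; m = 9
So m = 9

Answer: 9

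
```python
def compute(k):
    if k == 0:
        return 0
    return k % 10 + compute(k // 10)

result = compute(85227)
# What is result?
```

Sum of digits of 85227: 7 + 2 + 2 + 5 + 8 = 24

Answer: 24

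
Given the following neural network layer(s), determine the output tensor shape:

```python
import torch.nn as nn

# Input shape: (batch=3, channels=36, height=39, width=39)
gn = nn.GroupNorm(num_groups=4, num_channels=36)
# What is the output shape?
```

Input: (3, 36, 39, 39) -> Output: (3, 36, 39, 39)

Answer: (3, 36, 39, 39)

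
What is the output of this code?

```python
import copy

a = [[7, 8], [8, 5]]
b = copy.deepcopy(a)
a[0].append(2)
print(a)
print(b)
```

Key concept: deep copy is fully independent.
Step by step:
`a = [[7, 8], [8, 5]]` → a = [[7, 8], [8, 5]]
`b = copy.deepcopy(a)` → b = [[7, 8], [8, 5]]
`a[0].append(2)` → a = [[7, 8, 2], [8, 5]]
`print(a)` → prints [[7, 8, 2], [8, 5]]
`print(b)` → prints [[7, 8], [8, 5]]

Answer:
[[7, 8, 2], [8, 5]]
[[7, 8], [8, 5]]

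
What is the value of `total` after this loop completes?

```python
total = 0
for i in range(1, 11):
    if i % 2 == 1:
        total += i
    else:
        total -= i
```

Add odd, subtract even
`total` takes the values: 0 → 1 → -1 → 2 → -2 → 3 → -3 → 4 → -4 → 5 → -5

Answer: -5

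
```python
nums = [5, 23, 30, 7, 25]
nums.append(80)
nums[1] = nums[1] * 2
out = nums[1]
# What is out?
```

Trace:
`nums = [5, 23, 30, 7, 25]` → nums = [5, 23, 30, 7, 25]
`nums.append(80)` → nums = [5, 23, 30, 7, 25, 80]
`nums[1] = nums[1] * 2` → nums = [5, 46, 30, 7, 25, 80]
`out = nums[1]` → out = 46
So out = 46

Answer: 46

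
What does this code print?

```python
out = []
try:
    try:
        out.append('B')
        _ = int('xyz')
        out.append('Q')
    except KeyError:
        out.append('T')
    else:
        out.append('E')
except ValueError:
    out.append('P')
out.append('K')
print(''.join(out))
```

Execution trace: 'B' (inner try body) → 'P' (outer except ValueError) → 'K' (after the try/except). Output: BPK

Answer: BPK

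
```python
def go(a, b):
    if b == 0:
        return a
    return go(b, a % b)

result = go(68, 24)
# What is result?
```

go(68, 24) -> go(24, 20) -> go(20, 4) -> go(4, 0) -> 4

Answer: 4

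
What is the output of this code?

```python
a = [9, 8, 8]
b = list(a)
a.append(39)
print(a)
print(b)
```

Key concept: list() constructor creates copy.
Step by step:
`a = [9, 8, 8]` → a = [9, 8, 8]
`b = list(a)` → b = [9, 8, 8]
`a.append(39)` → a = [9, 8, 8, 39]
`print(a)` → prints [9, 8, 8, 39]
`print(b)` → prints [9, 8, 8]

Answer:
[9, 8, 8, 39]
[9, 8, 8]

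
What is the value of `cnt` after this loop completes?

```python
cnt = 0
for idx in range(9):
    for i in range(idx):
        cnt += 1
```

Triangle number: 0+1+2+...+8
`cnt` takes the values: 0 → 1 → 2 → 3 → 4 → 5 → 6 → 7 → 8 → 9 → 10 → 11 → 12 → 13 → 14 → 15 → 16 → 17 → 18 → 19 → 20 → 21 → 22 → 23 → 24 → 25 → 26 → 27 → 28 → 29 → 30 → 31 → 32 → 33 → 34 → 35 → 36

Answer: 36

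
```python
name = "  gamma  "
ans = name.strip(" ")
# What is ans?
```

Trace:
`name = "  gamma  "` → name = '  gamma  '
`ans = name.strip(" ")` → ans = 'gamma'
So ans = 'gamma'

Answer: 'gamma'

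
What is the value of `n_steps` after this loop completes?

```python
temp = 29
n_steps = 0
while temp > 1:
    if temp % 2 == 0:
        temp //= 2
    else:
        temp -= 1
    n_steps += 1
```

Steps to reduce 29 to 1
`n_steps` takes the values: 0 → 1 → 2 → 3 → 4 → 5 → 6 → 7

Answer: 7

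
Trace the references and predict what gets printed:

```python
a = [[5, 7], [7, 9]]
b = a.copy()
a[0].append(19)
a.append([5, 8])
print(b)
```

Key concept: shallow copy with nested lists.
Step by step:
`a = [[5, 7], [7, 9]]` → a = [[5, 7], [7, 9]]
`b = a.copy()` → b = [[5, 7], [7, 9]]
`a[0].append(19)` → a = [[5, 7, 19], [7, 9]]; b = [[5, 7, 19], [7, 9]]
`a.append([5, 8])` → a = [[5, 7, 19], [7, 9], [5, 8]]
`print(b)` → prints [[5, 7, 19], [7, 9]]

Answer: [[5, 7, 19], [7, 9]]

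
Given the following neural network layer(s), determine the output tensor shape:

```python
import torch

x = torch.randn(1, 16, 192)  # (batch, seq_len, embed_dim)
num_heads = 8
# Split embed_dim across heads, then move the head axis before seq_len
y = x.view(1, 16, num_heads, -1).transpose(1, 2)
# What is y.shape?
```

Input: (1, 16, 192) -> head_dim = 192 // 8 = 24; after view: (1, 16, 8, 24) -> after transpose(1, 2): (1, 8, 16, 24) -> Output: (1, 8, 16, 24)

Answer: (1, 8, 16, 24)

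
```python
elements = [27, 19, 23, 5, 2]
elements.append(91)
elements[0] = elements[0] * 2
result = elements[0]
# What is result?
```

Trace:
`elements = [27, 19, 23, 5, 2]` → elements = [27, 19, 23, 5, 2]
`elements.append(91)` → elements = [27, 19, 23, 5, 2, 91]
`elements[0] = elements[0] * 2` → elements = [54, 19, 23, 5, 2, 91]
`result = elements[0]` → result = 54
So result = 54

Answer: 54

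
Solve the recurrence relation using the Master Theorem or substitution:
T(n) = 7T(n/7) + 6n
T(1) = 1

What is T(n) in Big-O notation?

By Master Theorem: a=7, b=7, f(n)=6n. Since log_7(7) = 1 and f(n) = Θ(n^1), Case 2 applies. T(n) = O(n log n).

Answer: O(n log n)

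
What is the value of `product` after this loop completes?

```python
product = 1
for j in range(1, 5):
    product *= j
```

4! = 24
`product` takes the values: 1 → 2 → 6 → 24

Answer: 24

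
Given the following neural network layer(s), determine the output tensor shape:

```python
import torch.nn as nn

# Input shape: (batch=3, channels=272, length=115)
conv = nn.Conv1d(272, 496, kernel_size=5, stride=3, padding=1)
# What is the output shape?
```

Input: (3, 272, 115) -> Output: (3, 496, 38)

Answer: (3, 496, 38)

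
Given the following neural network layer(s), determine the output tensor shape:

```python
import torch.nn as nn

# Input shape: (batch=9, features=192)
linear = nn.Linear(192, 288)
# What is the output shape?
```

Input: (9, 192) -> Output: (9, 288)

Answer: (9, 288)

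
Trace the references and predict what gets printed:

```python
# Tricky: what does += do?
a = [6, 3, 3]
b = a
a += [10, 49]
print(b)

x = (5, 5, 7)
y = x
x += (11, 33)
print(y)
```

Key concept: += behavior differs for mutable vs immutable.
Step by step:
`a = [6, 3, 3]` → a = [6, 3, 3]
`b = a` → b = [6, 3, 3] (same object as a)
`a += [10, 49]` → a = [6, 3, 3, 10, 49] (same object as b); b = [6, 3, 3, 10, 49] (same object as a)
`print(b)` → prints [6, 3, 3, 10, 49]
`x = (5, 5, 7)` → x = (5, 5, 7)
`y = x` → y = (5, 5, 7)
`x += (11, 33)` → x = (5, 5, 7, 11, 33)
`print(y)` → prints (5, 5, 7)

Answer:
[6, 3, 3, 10, 49]
(5, 5, 7)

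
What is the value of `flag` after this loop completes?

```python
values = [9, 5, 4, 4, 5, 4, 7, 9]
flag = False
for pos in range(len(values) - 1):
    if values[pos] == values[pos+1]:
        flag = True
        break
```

Check consecutive duplicates in [9, 5, 4, 4, 5, 4, 7, 9]
`flag` takes the values: False → True

Answer: True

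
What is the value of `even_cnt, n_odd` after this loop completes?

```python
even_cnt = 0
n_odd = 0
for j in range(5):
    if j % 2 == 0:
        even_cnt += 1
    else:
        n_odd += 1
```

Count evens and odds in range(5)
`even_cnt, n_odd` takes the values: (0, 0) → (1, 0) → (1, 1) → (2, 1) → (2, 2) → (3, 2)

Answer: 3, 2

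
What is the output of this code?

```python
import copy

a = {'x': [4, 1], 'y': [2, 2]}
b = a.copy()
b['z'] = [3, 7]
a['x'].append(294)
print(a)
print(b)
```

Key concept: shallow copy of dict with mutable values.
Step by step:
`a = {'x': [4, 1], 'y': [2, 2]}` → a = {'x': [4, 1], 'y': [2, 2]}
`b = a.copy()` → b = {'x': [4, 1], 'y': [2, 2]}
`b['z'] = [3, 7]` → b = {'x': [4, 1], 'y': [2, 2], 'z': [3, 7]}
`a['x'].append(294)` → a = {'x': [4, 1, 294], 'y': [2, 2]}; b = {'x': [4, 1, 294], 'y': [2, 2], 'z': [3, 7]}
`print(a)` → prints {'x': [4, 1, 294], 'y': [2, 2]}
`print(b)` → prints {'x': [4, 1, 294], 'y': [2, 2], 'z': [3, 7]}

Answer:
{'x': [4, 1, 294], 'y': [2, 2]}
{'x': [4, 1, 294], 'y': [2, 2], 'z': [3, 7]}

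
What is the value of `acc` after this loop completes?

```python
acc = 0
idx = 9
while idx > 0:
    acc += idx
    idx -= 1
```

Sum 9 down to 1
`acc` takes the values: 0 → 9 → 17 → 24 → 30 → 35 → 39 → 42 → 44 → 45

Answer: 45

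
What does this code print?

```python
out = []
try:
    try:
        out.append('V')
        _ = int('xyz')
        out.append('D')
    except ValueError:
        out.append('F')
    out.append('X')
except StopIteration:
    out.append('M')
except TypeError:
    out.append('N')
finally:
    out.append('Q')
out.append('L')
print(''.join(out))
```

Execution trace: 'V' (inner try body) → 'F' (inner except ValueError) → 'X' (try body, no exception) → 'Q' (finally) → 'L' (after the try/except). Output: VFXQL

Answer: VFXQL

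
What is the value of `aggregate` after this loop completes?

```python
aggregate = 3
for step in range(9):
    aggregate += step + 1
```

Start at 3, add 1 to 9 = 48
`aggregate` takes the values: 3 → 4 → 6 → 9 → 13 → 18 → 24 → 31 → 39 → 48

Answer: 48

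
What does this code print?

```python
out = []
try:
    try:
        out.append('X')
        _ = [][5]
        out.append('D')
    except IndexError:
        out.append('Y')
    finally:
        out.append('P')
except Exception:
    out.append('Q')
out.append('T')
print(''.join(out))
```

Execution trace: 'X' (inner try body) → 'Y' (inner except IndexError) → 'P' (inner finally) → 'T' (after the try/except). Output: XYPT

Answer: XYPT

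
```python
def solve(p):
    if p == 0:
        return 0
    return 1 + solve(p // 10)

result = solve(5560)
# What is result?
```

Count of digits of 5560: 4

Answer: 4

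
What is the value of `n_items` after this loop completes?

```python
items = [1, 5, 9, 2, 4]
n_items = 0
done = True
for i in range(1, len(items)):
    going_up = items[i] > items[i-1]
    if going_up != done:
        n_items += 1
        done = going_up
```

Count direction changes in [1, 5, 9, 2, 4]
`n_items` takes the values: 0 → 1 → 2

Answer: 2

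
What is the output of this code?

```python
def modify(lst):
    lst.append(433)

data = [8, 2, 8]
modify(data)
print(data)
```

Key concept: function modifies passed list.
Step by step:
`data = [8, 2, 8]` → data = [8, 2, 8]
`modify(data)` → data = [8, 2, 8, 433]
`print(data)` → prints [8, 2, 8, 433]

Answer: [8, 2, 8, 433]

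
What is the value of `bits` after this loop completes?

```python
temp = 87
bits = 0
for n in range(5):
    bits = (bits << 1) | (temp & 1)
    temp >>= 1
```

Reverse lowest 5 bits of 87
`bits` takes the values: 0 → 1 → 3 → 7 → 14 → 29

Answer: 29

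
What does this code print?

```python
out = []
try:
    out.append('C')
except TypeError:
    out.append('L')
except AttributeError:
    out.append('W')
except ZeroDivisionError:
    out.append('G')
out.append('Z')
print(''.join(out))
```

Execution trace: 'C' (try body, no exception) → 'Z' (after the try/except). Output: CZ

Answer: CZ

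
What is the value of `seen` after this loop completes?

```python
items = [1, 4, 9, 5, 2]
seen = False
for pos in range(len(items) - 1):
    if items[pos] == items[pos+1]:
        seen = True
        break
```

Check consecutive duplicates in [1, 4, 9, 5, 2]
`seen` takes the values: False

Answer: False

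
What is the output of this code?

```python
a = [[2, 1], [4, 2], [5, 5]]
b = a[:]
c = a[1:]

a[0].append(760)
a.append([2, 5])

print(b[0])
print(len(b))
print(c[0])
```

Key concept: slice with nested mutation.
Step by step:
`a = [[2, 1], [4, 2], [5, 5]]` → a = [[2, 1], [4, 2], [5, 5]]
`b = a[:]` → b = [[2, 1], [4, 2], [5, 5]]
`c = a[1:]` → c = [[4, 2], [5, 5]]
`a[0].append(760)` → a = [[2, 1, 760], [4, 2], [5, 5]]; b = [[2, 1, 760], [4, 2], [5, 5]]
`a.append([2, 5])` → a = [[2, 1, 760], [4, 2], [5, 5], [2, 5]]
`print(b[0])` → prints [2, 1, 760]
`print(len(b))` → prints 3
`print(c[0])` → prints [4, 2]

Answer:
[2, 1, 760]
3
[4, 2]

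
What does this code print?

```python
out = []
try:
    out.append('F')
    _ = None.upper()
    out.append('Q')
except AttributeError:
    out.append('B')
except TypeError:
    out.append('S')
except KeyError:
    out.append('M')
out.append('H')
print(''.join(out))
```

Execution trace: 'F' (try body) → 'B' (except AttributeError) → 'H' (after the try/except). Output: FBH

Answer: FBH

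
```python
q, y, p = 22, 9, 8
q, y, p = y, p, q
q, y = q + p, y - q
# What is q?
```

Trace:
`q, y, p = 22, 9, 8` → q = 22; y = 9; p = 8
`q, y, p = y, p, q` → q = 9; y = 8; p = 22
`q, y = q + p, y - q` → q = 31; y = -1
So q = 31

Answer: 31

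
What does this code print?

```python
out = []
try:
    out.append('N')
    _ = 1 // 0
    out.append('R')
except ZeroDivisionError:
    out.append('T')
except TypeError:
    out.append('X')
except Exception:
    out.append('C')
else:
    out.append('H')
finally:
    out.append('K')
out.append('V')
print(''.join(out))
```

Execution trace: 'N' (try body) → 'T' (except ZeroDivisionError) → 'K' (finally) → 'V' (after the try/except). Output: NTKV

Answer: NTKV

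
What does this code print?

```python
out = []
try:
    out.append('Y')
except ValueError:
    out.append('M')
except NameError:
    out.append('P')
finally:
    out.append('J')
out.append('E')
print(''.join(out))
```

Execution trace: 'Y' (try body, no exception) → 'J' (finally) → 'E' (after the try/except). Output: YJE

Answer: YJE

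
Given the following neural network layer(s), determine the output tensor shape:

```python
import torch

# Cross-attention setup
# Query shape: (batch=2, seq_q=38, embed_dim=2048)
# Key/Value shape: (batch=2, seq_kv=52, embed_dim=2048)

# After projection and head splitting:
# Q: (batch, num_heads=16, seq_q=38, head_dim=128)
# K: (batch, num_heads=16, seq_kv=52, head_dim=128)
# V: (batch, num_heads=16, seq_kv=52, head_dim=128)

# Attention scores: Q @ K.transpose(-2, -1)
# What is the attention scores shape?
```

Input: (2, 38, 2048) -> Output: (2, 16, 38, 52)

Answer: (2, 16, 38, 52)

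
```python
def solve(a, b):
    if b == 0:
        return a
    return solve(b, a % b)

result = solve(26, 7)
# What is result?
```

solve(26, 7) -> solve(7, 5) -> solve(5, 2) -> solve(2, 1) -> solve(1, 0) -> 1

Answer: 1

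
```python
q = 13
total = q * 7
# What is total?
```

Trace:
`q = 13` → q = 13
`total = q * 7` → total = 91
So total = 91

Answer: 91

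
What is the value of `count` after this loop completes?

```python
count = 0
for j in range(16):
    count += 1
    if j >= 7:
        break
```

Loop breaks when j reaches 7, count is 8
`count` takes the values: 0 → 1 → 2 → 3 → 4 → 5 → 6 → 7 → 8

Answer: 8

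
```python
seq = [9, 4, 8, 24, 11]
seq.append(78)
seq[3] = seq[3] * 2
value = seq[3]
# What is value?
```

Trace:
`seq = [9, 4, 8, 24, 11]` → seq = [9, 4, 8, 24, 11]
`seq.append(78)` → seq = [9, 4, 8, 24, 11, 78]
`seq[3] = seq[3] * 2` → seq = [9, 4, 8, 48, 11, 78]
`value = seq[3]` → value = 48
So value = 48

Answer: 48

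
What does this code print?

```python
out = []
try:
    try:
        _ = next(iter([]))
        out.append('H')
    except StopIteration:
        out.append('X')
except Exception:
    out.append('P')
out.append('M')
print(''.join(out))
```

Execution trace: 'X' (inner except StopIteration) → 'M' (after the try/except). Output: XM

Answer: XM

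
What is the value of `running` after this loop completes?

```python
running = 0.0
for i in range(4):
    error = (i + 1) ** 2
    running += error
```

Sum of squared losses 1² + 2² + ... + 4²
`running` takes the values: 0.0 → 1.0 → 5.0 → 14.0 → 30.0

Answer: 30.0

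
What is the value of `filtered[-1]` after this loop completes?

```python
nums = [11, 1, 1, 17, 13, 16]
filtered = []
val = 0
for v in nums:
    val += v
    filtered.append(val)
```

Cumulative sum ends at 59
`filtered` takes the values: [] → [11] → [11, 12] → [11, 12, 13] → [11, 12, 13, 30] → [11, 12, 13, 30, 43] → [11, 12, 13, 30, 43, 59]
So `filtered[-1]` = 59

Answer: 59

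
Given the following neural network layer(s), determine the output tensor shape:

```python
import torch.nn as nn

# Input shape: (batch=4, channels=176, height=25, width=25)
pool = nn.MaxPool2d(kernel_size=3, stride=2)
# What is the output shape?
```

Input: (4, 176, 25, 25) -> Output: (4, 176, 12, 12)

Answer: (4, 176, 12, 12)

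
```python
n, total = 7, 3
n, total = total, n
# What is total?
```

Trace:
`n, total = 7, 3` → n = 7; total = 3
`n, total = total, n` → n = 3; total = 7
So total = 7

Answer: 7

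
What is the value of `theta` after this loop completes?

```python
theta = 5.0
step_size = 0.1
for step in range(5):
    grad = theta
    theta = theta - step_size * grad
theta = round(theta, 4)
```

Gradient descent: w = 5.0 * (1 - 0.1)^5
`theta` takes the values: 5.0 → 4.5 → 4.05 → 3.645 → 3.2805 → 2.95245 → 2.9524

Answer: 2.9524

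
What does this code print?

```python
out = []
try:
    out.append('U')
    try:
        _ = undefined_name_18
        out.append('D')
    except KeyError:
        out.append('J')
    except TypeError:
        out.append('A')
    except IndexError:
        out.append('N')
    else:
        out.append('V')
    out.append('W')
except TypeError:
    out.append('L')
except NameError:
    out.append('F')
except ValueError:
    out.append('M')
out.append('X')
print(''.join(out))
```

Execution trace: 'U' (try body) → 'F' (except NameError) → 'X' (after the try/except). Output: UFX

Answer: UFX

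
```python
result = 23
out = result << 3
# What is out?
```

Trace:
`result = 23` → result = 23
`out = result << 3` → out = 184
So out = 184

Answer: 184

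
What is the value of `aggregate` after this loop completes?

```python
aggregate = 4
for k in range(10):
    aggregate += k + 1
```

Start at 4, add 1 to 10 = 59
`aggregate` takes the values: 4 → 5 → 7 → 10 → 14 → 19 → 25 → 32 → 40 → 49 → 59

Answer: 59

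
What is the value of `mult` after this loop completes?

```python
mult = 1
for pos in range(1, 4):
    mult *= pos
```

3! = 6
`mult` takes the values: 1 → 2 → 6

Answer: 6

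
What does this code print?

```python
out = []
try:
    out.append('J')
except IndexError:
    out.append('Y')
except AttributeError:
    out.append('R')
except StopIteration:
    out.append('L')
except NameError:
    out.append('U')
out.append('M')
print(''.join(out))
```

Execution trace: 'J' (try body, no exception) → 'M' (after the try/except). Output: JM

Answer: JM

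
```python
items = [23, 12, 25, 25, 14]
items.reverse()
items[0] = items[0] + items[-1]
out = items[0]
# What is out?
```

Trace:
`items = [23, 12, 25, 25, 14]` → items = [23, 12, 25, 25, 14]
`items.reverse()` → items = [14, 25, 25, 12, 23]
`items[0] = items[0] + items[-1]` → items = [37, 25, 25, 12, 23]
`out = items[0]` → out = 37
So out = 37

Answer: 37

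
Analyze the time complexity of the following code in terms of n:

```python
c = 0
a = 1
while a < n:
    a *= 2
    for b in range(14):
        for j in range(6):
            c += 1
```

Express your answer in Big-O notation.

Each loop level contributes: log n × 1 × 1. Multiplying the contributions gives O(log n).

Answer: O(log n)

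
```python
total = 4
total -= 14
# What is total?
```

Trace:
`total = 4` → total = 4
`total -= 14` → total = -10
So total = -10

Answer: -10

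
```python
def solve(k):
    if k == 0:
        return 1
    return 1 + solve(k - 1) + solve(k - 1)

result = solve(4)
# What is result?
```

solve(k) = 1 + 2·solve(k-1), solve(0)=1. Closed form: (1+1)·2^4 - 1 = 31.

Answer: 31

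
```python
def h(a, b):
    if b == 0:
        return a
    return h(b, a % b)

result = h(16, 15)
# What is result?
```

h(16, 15) -> h(15, 1) -> h(1, 0) -> 1

Answer: 1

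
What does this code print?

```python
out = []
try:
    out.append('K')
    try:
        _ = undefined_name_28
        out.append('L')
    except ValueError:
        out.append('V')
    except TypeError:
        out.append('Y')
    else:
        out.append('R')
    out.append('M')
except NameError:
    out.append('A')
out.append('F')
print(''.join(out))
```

Execution trace: 'K' (try body) → 'A' (except NameError) → 'F' (after the try/except). Output: KAF

Answer: KAF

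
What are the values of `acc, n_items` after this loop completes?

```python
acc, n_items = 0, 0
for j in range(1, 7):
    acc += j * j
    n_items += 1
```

Sum of squares and count
`acc, n_items` takes the values: (0, 0) → (1, 0) → (1, 1) → (5, 1) → (5, 2) → (14, 2) → (14, 3) → (30, 3) → (30, 4) → (55, 4) → (55, 5) → (91, 5) → (91, 6)

Answer: 91, 6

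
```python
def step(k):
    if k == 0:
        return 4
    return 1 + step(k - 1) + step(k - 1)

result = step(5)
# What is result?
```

step(k) = 1 + 2·step(k-1), step(0)=4. Closed form: (4+1)·2^5 - 1 = 159.

Answer: 159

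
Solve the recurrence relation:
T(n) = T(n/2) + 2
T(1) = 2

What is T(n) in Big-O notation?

Each step divides n by 2 and adds 2. After log_2(n) steps we reach T(1)=2. So T(n) = 2·log_2(n) + 2 = O(log n).

Answer: O(log n)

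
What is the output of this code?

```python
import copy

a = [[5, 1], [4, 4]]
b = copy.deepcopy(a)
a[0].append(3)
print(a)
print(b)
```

Key concept: deep copy is fully independent.
Step by step:
`a = [[5, 1], [4, 4]]` → a = [[5, 1], [4, 4]]
`b = copy.deepcopy(a)` → b = [[5, 1], [4, 4]]
`a[0].append(3)` → a = [[5, 1, 3], [4, 4]]
`print(a)` → prints [[5, 1, 3], [4, 4]]
`print(b)` → prints [[5, 1], [4, 4]]

Answer:
[[5, 1, 3], [4, 4]]
[[5, 1], [4, 4]]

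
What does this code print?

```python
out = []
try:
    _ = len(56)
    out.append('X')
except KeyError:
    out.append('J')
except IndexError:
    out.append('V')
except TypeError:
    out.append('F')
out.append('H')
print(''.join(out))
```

Execution trace: 'F' (except TypeError) → 'H' (after the try/except). Output: FH

Answer: FH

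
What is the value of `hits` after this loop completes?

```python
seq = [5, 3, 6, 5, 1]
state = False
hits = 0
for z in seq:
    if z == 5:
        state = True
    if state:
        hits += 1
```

Count elements after first 5 in [5, 3, 6, 5, 1]
`hits` takes the values: 0 → 1 → 2 → 3 → 4 → 5

Answer: 5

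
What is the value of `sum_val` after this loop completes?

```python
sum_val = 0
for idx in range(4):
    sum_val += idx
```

Sum of 0 to 3 = 6
`sum_val` takes the values: 0 → 1 → 3 → 6

Answer: 6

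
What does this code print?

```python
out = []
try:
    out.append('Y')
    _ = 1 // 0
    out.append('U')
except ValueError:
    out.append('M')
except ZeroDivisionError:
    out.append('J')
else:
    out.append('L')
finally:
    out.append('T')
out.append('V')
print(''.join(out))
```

Execution trace: 'Y' (try body) → 'J' (except ZeroDivisionError) → 'T' (finally) → 'V' (after the try/except). Output: YJTV

Answer: YJTV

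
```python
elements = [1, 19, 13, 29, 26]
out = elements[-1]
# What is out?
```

Trace:
`elements = [1, 19, 13, 29, 26]` → elements = [1, 19, 13, 29, 26]
`out = elements[-1]` → out = 26
So out = 26

Answer: 26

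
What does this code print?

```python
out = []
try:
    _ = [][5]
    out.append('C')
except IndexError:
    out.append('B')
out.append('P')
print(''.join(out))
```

Execution trace: 'B' (except IndexError) → 'P' (after the try/except). Output: BP

Answer: BP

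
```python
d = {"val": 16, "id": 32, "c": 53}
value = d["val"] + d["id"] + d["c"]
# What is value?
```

Trace:
`d = {"val": 16, "id": 32, "c": 53}` → d = {'val': 16, 'id': 32, 'c': 53}
`value = d["val"] + d["id"] + d["c"]` → value = 101
So value = 101

Answer: 101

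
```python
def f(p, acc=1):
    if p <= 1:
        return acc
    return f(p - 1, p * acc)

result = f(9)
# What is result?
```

Accumulator trace (n, acc): (9, 1) -> (8, 9) -> (7, 72) -> (6, 504) -> (5, 3024) -> (4, 15120) -> (3, 60480) -> (2, 181440) -> (1, 362880) -> return 362880

Answer: 362880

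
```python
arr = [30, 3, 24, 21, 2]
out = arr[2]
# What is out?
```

Trace:
`arr = [30, 3, 24, 21, 2]` → arr = [30, 3, 24, 21, 2]
`out = arr[2]` → out = 24
So out = 24

Answer: 24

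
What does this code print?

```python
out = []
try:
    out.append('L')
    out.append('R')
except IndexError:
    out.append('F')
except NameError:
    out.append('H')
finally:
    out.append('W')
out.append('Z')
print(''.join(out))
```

Execution trace: 'L' (try body) → 'R' (try body, no exception) → 'W' (finally) → 'Z' (after the try/except). Output: LRWZ

Answer: LRWZ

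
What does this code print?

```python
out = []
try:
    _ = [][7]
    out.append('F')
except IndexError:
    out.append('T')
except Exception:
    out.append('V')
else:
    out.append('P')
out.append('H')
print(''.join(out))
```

Execution trace: 'T' (except IndexError) → 'H' (after the try/except). Output: TH

Answer: TH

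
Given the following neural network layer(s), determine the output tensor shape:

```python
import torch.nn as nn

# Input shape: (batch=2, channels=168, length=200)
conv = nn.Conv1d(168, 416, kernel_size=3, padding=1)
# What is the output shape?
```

Input: (2, 168, 200) -> Output: (2, 416, 200)

Answer: (2, 416, 200)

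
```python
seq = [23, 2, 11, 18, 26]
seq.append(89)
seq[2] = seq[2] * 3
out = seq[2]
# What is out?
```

Trace:
`seq = [23, 2, 11, 18, 26]` → seq = [23, 2, 11, 18, 26]
`seq.append(89)` → seq = [23, 2, 11, 18, 26, 89]
`seq[2] = seq[2] * 3` → seq = [23, 2, 33, 18, 26, 89]
`out = seq[2]` → out = 33
So out = 33

Answer: 33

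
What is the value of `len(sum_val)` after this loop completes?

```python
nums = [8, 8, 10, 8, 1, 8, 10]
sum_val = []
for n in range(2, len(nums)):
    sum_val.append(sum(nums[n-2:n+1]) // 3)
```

Number of 3-element averages
`sum_val` takes the values: [] → [8] → [8, 8] → [8, 8, 6] → [8, 8, 6, 5] → [8, 8, 6, 5, 6]
So `len(sum_val)` = 5

Answer: 5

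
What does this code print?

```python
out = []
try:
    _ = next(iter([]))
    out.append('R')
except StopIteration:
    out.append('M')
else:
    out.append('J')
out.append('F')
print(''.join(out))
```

Execution trace: 'M' (except StopIteration) → 'F' (after the try/except). Output: MF

Answer: MF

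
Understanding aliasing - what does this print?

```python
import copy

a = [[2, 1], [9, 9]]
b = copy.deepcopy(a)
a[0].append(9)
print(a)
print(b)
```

Key concept: deep copy is fully independent.
Step by step:
`a = [[2, 1], [9, 9]]` → a = [[2, 1], [9, 9]]
`b = copy.deepcopy(a)` → b = [[2, 1], [9, 9]]
`a[0].append(9)` → a = [[2, 1, 9], [9, 9]]
`print(a)` → prints [[2, 1, 9], [9, 9]]
`print(b)` → prints [[2, 1], [9, 9]]

Answer:
[[2, 1, 9], [9, 9]]
[[2, 1], [9, 9]]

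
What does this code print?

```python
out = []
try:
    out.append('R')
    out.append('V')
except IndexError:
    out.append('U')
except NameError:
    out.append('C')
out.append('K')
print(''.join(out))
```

Execution trace: 'R' (try body) → 'V' (try body, no exception) → 'K' (after the try/except). Output: RVK

Answer: RVK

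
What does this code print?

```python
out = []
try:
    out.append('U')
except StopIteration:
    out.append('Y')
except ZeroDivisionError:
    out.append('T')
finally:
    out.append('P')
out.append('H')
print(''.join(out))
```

Execution trace: 'U' (try body, no exception) → 'P' (finally) → 'H' (after the try/except). Output: UPH

Answer: UPH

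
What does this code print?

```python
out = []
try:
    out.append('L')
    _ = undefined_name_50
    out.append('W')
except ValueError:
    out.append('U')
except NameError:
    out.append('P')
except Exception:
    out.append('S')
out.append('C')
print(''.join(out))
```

Execution trace: 'L' (try body) → 'P' (except NameError) → 'C' (after the try/except). Output: LPC

Answer: LPC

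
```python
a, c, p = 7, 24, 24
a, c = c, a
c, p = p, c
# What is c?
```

Trace:
`a, c, p = 7, 24, 24` → a = 7; c = 24; p = 24
`a, c = c, a` → a = 24; c = 7
`c, p = p, c` → c = 24; p = 7
So c = 24

Answer: 24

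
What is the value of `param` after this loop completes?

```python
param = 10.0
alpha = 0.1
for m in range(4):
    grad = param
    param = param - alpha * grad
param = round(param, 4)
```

Gradient descent: w = 10.0 * (1 - 0.1)^4
`param` takes the values: 10.0 → 9.0 → 8.1 → 7.29 → 6.561

Answer: 6.561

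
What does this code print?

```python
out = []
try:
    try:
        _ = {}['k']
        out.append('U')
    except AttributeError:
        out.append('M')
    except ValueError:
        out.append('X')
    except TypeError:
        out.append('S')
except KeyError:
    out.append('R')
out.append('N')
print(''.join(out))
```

Execution trace: 'R' (outer except KeyError) → 'N' (after the try/except). Output: RN

Answer: RN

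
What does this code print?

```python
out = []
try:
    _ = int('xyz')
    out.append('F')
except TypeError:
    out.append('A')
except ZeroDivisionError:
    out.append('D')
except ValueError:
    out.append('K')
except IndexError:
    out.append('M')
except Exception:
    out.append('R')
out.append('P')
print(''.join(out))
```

Execution trace: 'K' (except ValueError) → 'P' (after the try/except). Output: KP

Answer: KP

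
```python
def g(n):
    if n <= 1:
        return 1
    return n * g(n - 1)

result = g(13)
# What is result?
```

g(13) = 13 * 12 * 11 * 10 * 9 * 8 * 7 * 6 * 5 * 4 * 3 * 2 * 1 = 6227020800

Answer: 6227020800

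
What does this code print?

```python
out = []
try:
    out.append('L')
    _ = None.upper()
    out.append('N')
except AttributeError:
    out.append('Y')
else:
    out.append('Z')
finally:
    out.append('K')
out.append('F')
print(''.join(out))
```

Execution trace: 'L' (try body) → 'Y' (except AttributeError) → 'K' (finally) → 'F' (after the try/except). Output: LYKF

Answer: LYKF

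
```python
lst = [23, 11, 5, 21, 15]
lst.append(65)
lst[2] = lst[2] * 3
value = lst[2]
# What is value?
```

Trace:
`lst = [23, 11, 5, 21, 15]` → lst = [23, 11, 5, 21, 15]
`lst.append(65)` → lst = [23, 11, 5, 21, 15, 65]
`lst[2] = lst[2] * 3` → lst = [23, 11, 15, 21, 15, 65]
`value = lst[2]` → value = 15
So value = 15

Answer: 15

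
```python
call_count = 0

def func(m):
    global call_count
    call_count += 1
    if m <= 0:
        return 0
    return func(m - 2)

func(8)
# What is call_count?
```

Linear recursion stepping by 2: 5 calls from m=8 down to ≤0.

Answer: 5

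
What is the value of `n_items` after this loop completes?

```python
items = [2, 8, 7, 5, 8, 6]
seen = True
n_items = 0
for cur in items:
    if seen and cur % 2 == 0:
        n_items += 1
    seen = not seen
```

Count even values at even positions
`n_items` takes the values: 0 → 1 → 2

Answer: 2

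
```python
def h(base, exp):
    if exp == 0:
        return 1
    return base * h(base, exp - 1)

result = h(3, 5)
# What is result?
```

h(3, 5) = 3 * 3 * 3 * 3 * 3 = 243

Answer: 243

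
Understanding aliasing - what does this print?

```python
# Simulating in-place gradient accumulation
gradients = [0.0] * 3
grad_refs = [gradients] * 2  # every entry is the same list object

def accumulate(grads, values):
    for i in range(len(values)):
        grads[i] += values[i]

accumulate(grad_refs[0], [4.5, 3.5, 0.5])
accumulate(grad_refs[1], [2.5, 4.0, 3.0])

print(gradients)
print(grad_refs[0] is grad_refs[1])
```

Key concept: gradient accumulation aliasing.
Step by step:
`gradients = [0.0] * 3` → gradients = [0.0, 0.0, 0.0]
`grad_refs = [gradients] * 2` → grad_refs = [[0.0, 0.0, 0.0], [0.0, 0.0, 0.0]]
`accumulate(grad_refs[0], [4.5, 3.5, 0.5])` → gradients = [4.5, 3.5, 0.5]; grad_refs = [[4.5, 3.5, 0.5], [4.5, 3.5, 0.5]]
`accumulate(grad_refs[1], [2.5, 4.0, 3.0])` → gradients = [7.0, 7.5, 3.5]; grad_refs = [[7.0, 7.5, 3.5], [7.0, 7.5, 3.5]]
`print(gradients)` → prints [7.0, 7.5, 3.5]
`print(grad_refs[0] is grad_refs[1])` → prints True

Answer:
[7.0, 7.5, 3.5]
True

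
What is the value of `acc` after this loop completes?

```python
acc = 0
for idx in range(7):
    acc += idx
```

Sum of 0 to 6 = 21
`acc` takes the values: 0 → 1 → 3 → 6 → 10 → 15 → 21

Answer: 21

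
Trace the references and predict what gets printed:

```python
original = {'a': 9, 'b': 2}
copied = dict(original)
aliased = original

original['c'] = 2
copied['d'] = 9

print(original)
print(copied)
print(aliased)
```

Key concept: dict() creates copy, assignment creates alias.
Step by step:
`original = {'a': 9, 'b': 2}` → original = {'a': 9, 'b': 2}
`copied = dict(original)` → copied = {'a': 9, 'b': 2}
`aliased = original` → aliased = {'a': 9, 'b': 2} (same object as original)
`original['c'] = 2` → original = {'a': 9, 'b': 2, 'c': 2} (same object as aliased); aliased = {'a': 9, 'b': 2, 'c': 2} (same object as original)
`copied['d'] = 9` → copied = {'a': 9, 'b': 2, 'd': 9}
`print(original)` → prints {'a': 9, 'b': 2, 'c': 2}
`print(copied)` → prints {'a': 9, 'b': 2, 'd': 9}
`print(aliased)` → prints {'a': 9, 'b': 2, 'c': 2}

Answer:
{'a': 9, 'b': 2, 'c': 2}
{'a': 9, 'b': 2, 'd': 9}
{'a': 9, 'b': 2, 'c': 2}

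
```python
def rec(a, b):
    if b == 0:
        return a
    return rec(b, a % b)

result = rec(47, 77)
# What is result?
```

rec(47, 77) -> rec(77, 47) -> rec(47, 30) -> rec(30, 17) -> rec(17, 13) -> rec(13, 4) -> rec(4, 1) -> rec(1, 0) -> 1

Answer: 1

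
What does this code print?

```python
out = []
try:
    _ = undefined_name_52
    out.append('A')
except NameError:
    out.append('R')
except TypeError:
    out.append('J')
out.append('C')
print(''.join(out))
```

Execution trace: 'R' (except NameError) → 'C' (after the try/except). Output: RC

Answer: RC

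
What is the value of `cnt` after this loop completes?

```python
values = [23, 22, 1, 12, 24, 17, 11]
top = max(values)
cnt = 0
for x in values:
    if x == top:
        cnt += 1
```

Count of max value 24 in [23, 22, 1, 12, 24, 17, 11]
`cnt` takes the values: 0 → 1

Answer: 1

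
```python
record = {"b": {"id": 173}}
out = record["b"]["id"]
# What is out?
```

Trace:
`record = {"b": {"id": 173}}` → record = {'b': {'id': 173}}
`out = record["b"]["id"]` → out = 173
So out = 173

Answer: 173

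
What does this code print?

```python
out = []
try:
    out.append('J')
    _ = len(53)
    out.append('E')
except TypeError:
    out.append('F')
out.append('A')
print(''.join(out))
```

Execution trace: 'J' (try body) → 'F' (except TypeError) → 'A' (after the try/except). Output: JFA

Answer: JFA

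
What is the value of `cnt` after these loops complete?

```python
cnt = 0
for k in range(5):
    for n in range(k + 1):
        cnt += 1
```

Triangle: 1 + 2 + ... + 5
`cnt` takes the values: 0 → 1 → 2 → 3 → 4 → 5 → 6 → 7 → 8 → 9 → 10 → 11 → 12 → 13 → 14 → 15

Answer: 15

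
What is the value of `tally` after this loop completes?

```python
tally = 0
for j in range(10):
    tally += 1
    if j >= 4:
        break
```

Loop breaks when j reaches 4, tally is 5
`tally` takes the values: 0 → 1 → 2 → 3 → 4 → 5

Answer: 5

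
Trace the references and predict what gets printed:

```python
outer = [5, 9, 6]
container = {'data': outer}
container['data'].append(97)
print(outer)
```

Key concept: dict holds reference to list.
Step by step:
`outer = [5, 9, 6]` → outer = [5, 9, 6]
`container = {'data': outer}` → container = {'data': [5, 9, 6]}
`container['data'].append(97)` → outer = [5, 9, 6, 97]; container = {'data': [5, 9, 6, 97]}
`print(outer)` → prints [5, 9, 6, 97]

Answer: [5, 9, 6, 97]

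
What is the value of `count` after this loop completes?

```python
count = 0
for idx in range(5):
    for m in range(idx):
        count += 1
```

Triangle number: 0+1+2+...+4
`count` takes the values: 0 → 1 → 2 → 3 → 4 → 5 → 6 → 7 → 8 → 9 → 10

Answer: 10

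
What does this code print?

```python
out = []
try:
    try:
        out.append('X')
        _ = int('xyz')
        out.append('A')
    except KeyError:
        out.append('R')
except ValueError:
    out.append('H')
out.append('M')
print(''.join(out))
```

Execution trace: 'X' (try body) → 'H' (outer except ValueError) → 'M' (after the try/except). Output: XHM

Answer: XHM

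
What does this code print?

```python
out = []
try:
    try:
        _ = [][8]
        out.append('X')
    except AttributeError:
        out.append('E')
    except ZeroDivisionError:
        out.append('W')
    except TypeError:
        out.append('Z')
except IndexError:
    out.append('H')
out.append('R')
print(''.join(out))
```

Execution trace: 'H' (outer except IndexError) → 'R' (after the try/except). Output: HR

Answer: HR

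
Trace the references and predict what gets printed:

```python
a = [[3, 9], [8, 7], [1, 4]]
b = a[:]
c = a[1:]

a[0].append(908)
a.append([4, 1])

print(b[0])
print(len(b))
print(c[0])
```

Key concept: slice with nested mutation.
Step by step:
`a = [[3, 9], [8, 7], [1, 4]]` → a = [[3, 9], [8, 7], [1, 4]]
`b = a[:]` → b = [[3, 9], [8, 7], [1, 4]]
`c = a[1:]` → c = [[8, 7], [1, 4]]
`a[0].append(908)` → a = [[3, 9, 908], [8, 7], [1, 4]]; b = [[3, 9, 908], [8, 7], [1, 4]]
`a.append([4, 1])` → a = [[3, 9, 908], [8, 7], [1, 4], [4, 1]]
`print(b[0])` → prints [3, 9, 908]
`print(len(b))` → prints 3
`print(c[0])` → prints [8, 7]

Answer:
[3, 9, 908]
3
[8, 7]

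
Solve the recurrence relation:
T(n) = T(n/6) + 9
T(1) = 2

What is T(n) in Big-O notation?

Each step divides n by 6 and adds 9. After log_6(n) steps we reach T(1)=2. So T(n) = 9·log_6(n) + 2 = O(log n).

Answer: O(log n)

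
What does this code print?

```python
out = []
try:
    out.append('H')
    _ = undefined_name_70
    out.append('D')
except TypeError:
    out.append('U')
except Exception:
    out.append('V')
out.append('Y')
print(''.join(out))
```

Execution trace: 'H' (try body) → 'V' (except Exception) → 'Y' (after the try/except). Output: HVY

Answer: HVY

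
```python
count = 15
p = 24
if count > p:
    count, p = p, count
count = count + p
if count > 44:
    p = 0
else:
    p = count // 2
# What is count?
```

Trace:
`count = 15` → count = 15
`p = 24` → p = 24
`if count > p: ...` → count > p is False → no variable changes
`count = count + p` → count = 39
`if count > 44: ...` → count > 44 is False, take else branch → p = 19
So count = 39

Answer: 39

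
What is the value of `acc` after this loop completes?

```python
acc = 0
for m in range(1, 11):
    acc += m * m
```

Sum of squares 1² to 10² = 385
`acc` takes the values: 0 → 1 → 5 → 14 → 30 → 55 → 91 → 140 → 204 → 285 → 385

Answer: 385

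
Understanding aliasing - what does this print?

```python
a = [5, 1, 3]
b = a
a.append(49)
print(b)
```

Key concept: basic list aliasing.
Step by step:
`a = [5, 1, 3]` → a = [5, 1, 3]
`b = a` → b = [5, 1, 3] (same object as a)
`a.append(49)` → a = [5, 1, 3, 49] (same object as b); b = [5, 1, 3, 49] (same object as a)
`print(b)` → prints [5, 1, 3, 49]

Answer: [5, 1, 3, 49]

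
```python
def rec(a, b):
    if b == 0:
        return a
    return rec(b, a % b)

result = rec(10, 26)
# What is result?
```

rec(10, 26) -> rec(26, 10) -> rec(10, 6) -> rec(6, 4) -> rec(4, 2) -> rec(2, 0) -> 2

Answer: 2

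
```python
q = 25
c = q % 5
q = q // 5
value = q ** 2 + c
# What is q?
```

Trace:
`q = 25` → q = 25
`c = q % 5` → c = 0
`q = q // 5` → q = 5
`value = q ** 2 + c` → value = 25
So q = 5

Answer: 5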